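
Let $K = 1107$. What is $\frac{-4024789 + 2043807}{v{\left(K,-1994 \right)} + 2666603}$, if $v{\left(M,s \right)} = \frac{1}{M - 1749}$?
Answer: $- \frac{1271790444}{1711959125} \approx -0.74289$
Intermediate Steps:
$v{\left(M,s \right)} = \frac{1}{-1749 + M}$
$\frac{-4024789 + 2043807}{v{\left(K,-1994 \right)} + 2666603} = \frac{-4024789 + 2043807}{\frac{1}{-1749 + 1107} + 2666603} = - \frac{1980982}{\frac{1}{-642} + 2666603} = - \frac{1980982}{- \frac{1}{642} + 2666603} = - \frac{1980982}{\frac{1711959125}{642}} = \left(-1980982\right) \frac{642}{1711959125} = - \frac{1271790444}{1711959125}$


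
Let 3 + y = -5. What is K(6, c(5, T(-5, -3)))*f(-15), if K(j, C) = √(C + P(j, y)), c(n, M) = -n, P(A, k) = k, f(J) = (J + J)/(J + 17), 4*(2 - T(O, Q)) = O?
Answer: -15*I*√13 ≈ -54.083*I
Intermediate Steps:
y = -8 (y = -3 - 5 = -8)
T(O, Q) = 2 - O/4
f(J) = 2*J/(17 + J) (f(J) = (2*J)/(17 + J) = 2*J/(17 + J))
K(j, C) = √(-8 + C) (K(j, C) = √(C - 8) = √(-8 + C))
K(6, c(5, T(-5, -3)))*f(-15) = √(-8 - 1*5)*(2*(-15)/(17 - 15)) = √(-8 - 5)*(2*(-15)/2) = √(-13)*(2*(-15)*(½)) = (I*√13)*(-15) = -15*I*√13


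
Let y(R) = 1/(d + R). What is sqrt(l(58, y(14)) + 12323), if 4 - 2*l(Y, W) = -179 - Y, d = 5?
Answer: sqrt(49774)/2 ≈ 111.55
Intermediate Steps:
y(R) = 1/(5 + R)
l(Y, W) = 183/2 + Y/2 (l(Y, W) = 2 - (-179 - Y)/2 = 2 + (179/2 + Y/2) = 183/2 + Y/2)
sqrt(l(58, y(14)) + 12323) = sqrt((183/2 + (1/2)*58) + 12323) = sqrt((183/2 + 29) + 12323) = sqrt(241/2 + 12323) = sqrt(24887/2) = sqrt(49774)/2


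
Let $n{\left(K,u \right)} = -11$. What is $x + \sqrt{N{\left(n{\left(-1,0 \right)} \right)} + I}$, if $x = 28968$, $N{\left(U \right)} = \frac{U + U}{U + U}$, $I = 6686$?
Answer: $28968 + 3 \sqrt{743} \approx 29050.0$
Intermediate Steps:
$N{\left(U \right)} = 1$ ($N{\left(U \right)} = \frac{2 U}{2 U} = 2 U \frac{1}{2 U} = 1$)
$x + \sqrt{N{\left(n{\left(-1,0 \right)} \right)} + I} = 28968 + \sqrt{1 + 6686} = 28968 + \sqrt{6687} = 28968 + 3 \sqrt{743}$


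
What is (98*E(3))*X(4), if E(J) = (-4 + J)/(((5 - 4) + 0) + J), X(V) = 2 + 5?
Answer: -343/2 ≈ -171.50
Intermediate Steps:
X(V) = 7
E(J) = (-4 + J)/(1 + J) (E(J) = (-4 + J)/((1 + 0) + J) = (-4 + J)/(1 + J))
(98*E(3))*X(4) = (98*((-4 + 3)/(1 + 3)))*7 = (98*(-1/4))*7 = (98*((¼)*(-1)))*7 = (98*(-¼))*7 = -49/2*7 = -343/2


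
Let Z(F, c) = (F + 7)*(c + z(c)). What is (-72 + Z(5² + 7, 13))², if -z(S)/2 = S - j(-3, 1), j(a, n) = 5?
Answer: 35721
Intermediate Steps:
z(S) = 10 - 2*S (z(S) = -2*(S - 1*5) = -2*(S - 5) = -2*(-5 + S) = 10 - 2*S)
Z(F, c) = (7 + F)*(10 - c) (Z(F, c) = (F + 7)*(c + (10 - 2*c)) = (7 + F)*(10 - c))
(-72 + Z(5² + 7, 13))² = (-72 + (70 - 7*13 + 10*(5² + 7) - 1*(5² + 7)*13))² = (-72 + (70 - 91 + 10*(25 + 7) - 1*(25 + 7)*13))² = (-72 + (70 - 91 + 10*32 - 1*32*13))² = (-72 + (70 - 91 + 320 - 416))² = (-72 - 117)² = (-189)² = 35721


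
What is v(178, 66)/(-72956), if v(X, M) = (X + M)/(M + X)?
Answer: -1/72956 ≈ -1.3707e-5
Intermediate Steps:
v(X, M) = 1 (v(X, M) = (M + X)/(M + X) = 1)
v(178, 66)/(-72956) = 1/(-72956) = 1*(-1/72956) = -1/72956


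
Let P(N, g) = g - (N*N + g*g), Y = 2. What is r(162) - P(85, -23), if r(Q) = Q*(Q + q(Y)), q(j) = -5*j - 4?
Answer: 31753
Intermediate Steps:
q(j) = -4 - 5*j
P(N, g) = g - N² - g² (P(N, g) = g - (N² + g²) = g + (-N² - g²) = g - N² - g²)
r(Q) = Q*(-14 + Q) (r(Q) = Q*(Q + (-4 - 5*2)) = Q*(Q + (-4 - 10)) = Q*(Q - 14) = Q*(-14 + Q))
r(162) - P(85, -23) = 162*(-14 + 162) - (-23 - 1*85² - 1*(-23)²) = 162*148 - (-23 - 1*7225 - 1*529) = 23976 - (-23 - 7225 - 529) = 23976 - 1*(-7777) = 23976 + 7777 = 31753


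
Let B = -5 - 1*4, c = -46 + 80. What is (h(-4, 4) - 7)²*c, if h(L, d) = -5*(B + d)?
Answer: 11016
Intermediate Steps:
c = 34
B = -9 (B = -5 - 4 = -9)
h(L, d) = 45 - 5*d (h(L, d) = -5*(-9 + d) = 45 - 5*d)
(h(-4, 4) - 7)²*c = ((45 - 5*4) - 7)²*34 = ((45 - 20) - 7)²*34 = (25 - 7)²*34 = 18²*34 = 324*34 = 11016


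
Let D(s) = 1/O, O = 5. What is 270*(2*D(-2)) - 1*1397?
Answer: -1289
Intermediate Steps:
D(s) = ⅕ (D(s) = 1/5 = ⅕)
270*(2*D(-2)) - 1*1397 = 270*(2*(⅕)) - 1*1397 = 270*(⅖) - 1397 = 108 - 1397 = -1289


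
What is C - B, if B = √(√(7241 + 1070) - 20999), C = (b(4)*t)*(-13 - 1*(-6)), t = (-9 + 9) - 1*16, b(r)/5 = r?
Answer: 2240 - √(-20999 + √8311) ≈ 2240.0 - 144.6*I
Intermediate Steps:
b(r) = 5*r
t = -16 (t = 0 - 16 = -16)
C = 2240 (C = ((5*4)*(-16))*(-13 - 1*(-6)) = (20*(-16))*(-13 + 6) = -320*(-7) = 2240)
B = √(-20999 + √8311) (B = √(√8311 - 20999) = √(-20999 + √8311) ≈ 144.6*I)
C - B = 2240 - √(-20999 + √8311)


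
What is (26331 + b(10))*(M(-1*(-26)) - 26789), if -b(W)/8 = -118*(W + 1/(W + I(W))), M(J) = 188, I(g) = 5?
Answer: -4766092303/5 ≈ -9.5322e+8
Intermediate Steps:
b(W) = 944*W + 944/(5 + W) (b(W) = -(-944)*(W + 1/(W + 5)) = -(-944)*(W + 1/(5 + W)) = -8*(-118*W - 118/(5 + W)) = 944*W + 944/(5 + W))
(26331 + b(10))*(M(-1*(-26)) - 26789) = (26331 + 944*(1 + 10² + 5*10)/(5 + 10))*(188 - 26789) = (26331 + 944*(1 + 100 + 50)/15)*(-26601) = (26331 + 944*(1/15)*151)*(-26601) = (26331 + 142544/15)*(-26601) = (537509/15)*(-26601) = -4766092303/5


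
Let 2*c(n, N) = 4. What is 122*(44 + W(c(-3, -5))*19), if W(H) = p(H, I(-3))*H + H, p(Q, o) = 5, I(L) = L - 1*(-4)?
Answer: 33184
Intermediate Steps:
I(L) = 4 + L (I(L) = L + 4 = 4 + L)
c(n, N) = 2 (c(n, N) = (½)*4 = 2)
W(H) = 6*H (W(H) = 5*H + H = 6*H)
122*(44 + W(c(-3, -5))*19) = 122*(44 + (6*2)*19) = 122*(44 + 12*19) = 122*(44 + 228) = 122*272 = 33184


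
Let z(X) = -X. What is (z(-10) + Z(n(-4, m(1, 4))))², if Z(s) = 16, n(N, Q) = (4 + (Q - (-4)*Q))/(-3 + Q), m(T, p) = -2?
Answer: 676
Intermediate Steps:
n(N, Q) = (4 + 5*Q)/(-3 + Q) (n(N, Q) = (4 + (Q + 4*Q))/(-3 + Q) = (4 + 5*Q)/(-3 + Q))
(z(-10) + Z(n(-4, m(1, 4))))² = (-1*(-10) + 16)² = (10 + 16)² = 26² = 676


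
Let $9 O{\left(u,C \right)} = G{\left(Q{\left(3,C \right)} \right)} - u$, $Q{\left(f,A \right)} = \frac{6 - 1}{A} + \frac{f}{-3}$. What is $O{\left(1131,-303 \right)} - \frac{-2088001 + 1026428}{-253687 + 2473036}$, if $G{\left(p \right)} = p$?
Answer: $- \frac{252781338926}{2017388241} \approx -125.3$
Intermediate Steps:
$Q{\left(f,A \right)} = \frac{5}{A} - \frac{f}{3}$ ($Q{\left(f,A \right)} = \frac{5}{A} + f \left(- \frac{1}{3}\right) = \frac{5}{A} - \frac{f}{3}$)
$O{\left(u,C \right)} = - \frac{1}{9} - \frac{u}{9} + \frac{5}{9 C}$ ($O{\left(u,C \right)} = \frac{\left(\frac{5}{C} - 1\right) - u}{9} = \frac{\left(-1 + \frac{5}{C}\right) - u}{9} = \frac{-1 - u + \frac{5}{C}}{9} = - \frac{1}{9} - \frac{u}{9} + \frac{5}{9 C}$)
$O{\left(1131,-303 \right)} - \frac{-2088001 + 1026428}{-253687 + 2473036} = \frac{5 - -303 - \left(-303\right) 1131}{9 \left(-303\right)} - \frac{-2088001 + 1026428}{-253687 + 2473036} = \frac{1}{9} \left(- \frac{1}{303}\right) \left(5 + 303 + 342693\right) - - \frac{1061573}{2219349} = \frac{1}{9} \left(- \frac{1}{303}\right) 343001 - \left(-1061573\right) \frac{1}{2219349} = - \frac{343001}{2727} - - \frac{1061573}{2219349} = - \frac{343001}{2727} + \frac{1061573}{2219349} = - \frac{252781338926}{2017388241}$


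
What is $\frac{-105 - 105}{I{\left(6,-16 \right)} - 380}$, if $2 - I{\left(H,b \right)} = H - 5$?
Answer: $\frac{210}{379} \approx 0.55409$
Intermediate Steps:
$I{\left(H,b \right)} = 7 - H$ ($I{\left(H,b \right)} = 2 - \left(H - 5\right) = 2 - \left(-5 + H\right) = 7 - H$)
$\frac{-105 - 105}{I{\left(6,-16 \right)} - 380} = \frac{-105 - 105}{\left(7 - 6\right) - 380} = - \frac{210}{\left(7 - 6\right) - 380} = - \frac{210}{1 - 380} = - \frac{210}{-379} = \left(-210\right) \left(- \frac{1}{379}\right) = \frac{210}{379}$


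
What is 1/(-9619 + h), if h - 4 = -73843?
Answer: -1/83458 ≈ -1.1982e-5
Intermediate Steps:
h = -73839 (h = 4 - 73843 = -73839)
1/(-9619 + h) = 1/(-9619 - 73839) = 1/(-83458) = -1/83458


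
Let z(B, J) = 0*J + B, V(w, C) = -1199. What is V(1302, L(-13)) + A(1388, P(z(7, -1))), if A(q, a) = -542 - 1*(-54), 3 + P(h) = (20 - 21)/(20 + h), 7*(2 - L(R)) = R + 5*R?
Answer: -1687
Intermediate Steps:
L(R) = 2 - 6*R/7 (L(R) = 2 - (R + 5*R)/7 = 2 - 6*R/7)
z(B, J) = B (z(B, J) = 0 + B = B)
P(h) = -3 - 1/(20 + h) (P(h) = -3 + (20 - 21)/(20 + h) = -3 - 1/(20 + h))
A(q, a) = -488 (A(q, a) = -542 + 54 = -488)
V(1302, L(-13)) + A(1388, P(z(7, -1))) = -1199 - 488 = -1687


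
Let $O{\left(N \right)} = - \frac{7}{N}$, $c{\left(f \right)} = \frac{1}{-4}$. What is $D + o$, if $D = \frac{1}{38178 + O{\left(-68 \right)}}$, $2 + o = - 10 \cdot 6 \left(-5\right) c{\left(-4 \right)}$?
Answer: $- \frac{199900479}{2596111} \approx -77.0$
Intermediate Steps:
$c{\left(f \right)} = - \frac{1}{4}$
$o = -77$ ($o = -2 + - 10 \cdot 6 \left(-5\right) \left(- \frac{1}{4}\right) = -2 + \left(-10\right) \left(-30\right) \left(- \frac{1}{4}\right) = -2 + 300 \left(- \frac{1}{4}\right) = -2 - 75 = -77$)
$D = \frac{68}{2596111}$ ($D = \frac{1}{38178 - \frac{7}{-68}} = \frac{1}{38178 - - \frac{7}{68}} = \frac{1}{38178 + \frac{7}{68}} = \frac{1}{\frac{2596111}{68}} = \frac{68}{2596111} \approx 2.6193 \cdot 10^{-5}$)
$D + o = \frac{68}{2596111} - 77 = - \frac{199900479}{2596111}$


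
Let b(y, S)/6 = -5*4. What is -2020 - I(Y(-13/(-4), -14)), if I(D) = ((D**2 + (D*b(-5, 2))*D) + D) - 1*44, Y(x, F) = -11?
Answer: 12434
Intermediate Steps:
b(y, S) = -120 (b(y, S) = 6*(-5*4) = 6*(-20) = -120)
I(D) = -44 + D - 119*D**2 (I(D) = ((D**2 + (D*(-120))*D) + D) - 1*44 = ((D**2 + (-120*D)*D) + D) - 44 = ((D**2 - 120*D**2) + D) - 44 = (-119*D**2 + D) - 44 = (D - 119*D**2) - 44 = -44 + D - 119*D**2)
-2020 - I(Y(-13/(-4), -14)) = -2020 - (-44 - 11 - 119*(-11)**2) = -2020 - (-44 - 11 - 119*121) = -2020 - (-44 - 11 - 14399) = -2020 - 1*(-14454) = -2020 + 14454 = 12434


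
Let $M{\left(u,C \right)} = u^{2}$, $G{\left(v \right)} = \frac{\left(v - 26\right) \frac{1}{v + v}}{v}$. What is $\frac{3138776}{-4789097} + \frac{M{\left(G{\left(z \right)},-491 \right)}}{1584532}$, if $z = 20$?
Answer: $- \frac{795758562010018127}{1214156391616640000} \approx -0.6554$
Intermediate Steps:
$G{\left(v \right)} = \frac{-26 + v}{2 v^{2}}$ ($G{\left(v \right)} = \frac{\left(-26 + v\right) \frac{1}{2 v}}{v} = \frac{\frac{1}{2} \frac{1}{v} \left(-26 + v\right)}{v} = \frac{-26 + v}{2 v^{2}}$)
$\frac{3138776}{-4789097} + \frac{M{\left(G{\left(z \right)},-491 \right)}}{1584532} = \frac{3138776}{-4789097} + \frac{\left(\frac{-26 + 20}{2 \cdot 400}\right)^{2}}{1584532} = 3138776 \left(- \frac{1}{4789097}\right) + \left(\frac{1}{2} \cdot \frac{1}{400} \left(-6\right)\right)^{2} \cdot \frac{1}{1584532} = - \frac{3138776}{4789097} + \left(- \frac{3}{400}\right)^{2} \cdot \frac{1}{1584532} = - \frac{3138776}{4789097} + \frac{9}{160000} \cdot \frac{1}{1584532} = - \frac{3138776}{4789097} + \frac{9}{253525120000} = - \frac{795758562010018127}{1214156391616640000}$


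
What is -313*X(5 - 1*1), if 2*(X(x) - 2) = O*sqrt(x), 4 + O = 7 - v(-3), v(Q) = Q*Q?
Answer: 1252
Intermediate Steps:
v(Q) = Q**2
O = -6 (O = -4 + (7 - 1*(-3)**2) = -4 + (7 - 1*9) = -4 + (7 - 9) = -4 - 2 = -6)
X(x) = 2 - 3*sqrt(x) (X(x) = 2 + (-6*sqrt(x))/2 = 2 - 3*sqrt(x))
-313*X(5 - 1*1) = -313*(2 - 3*sqrt(5 - 1*1)) = -313*(2 - 3*sqrt(5 - 1)) = -313*(2 - 3*sqrt(4)) = -313*(2 - 3*2) = -313*(2 - 6) = -313*(-4) = 1252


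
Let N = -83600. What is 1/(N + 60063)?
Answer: -1/23537 ≈ -4.2486e-5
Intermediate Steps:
1/(N + 60063) = 1/(-83600 + 60063) = 1/(-23537) = -1/23537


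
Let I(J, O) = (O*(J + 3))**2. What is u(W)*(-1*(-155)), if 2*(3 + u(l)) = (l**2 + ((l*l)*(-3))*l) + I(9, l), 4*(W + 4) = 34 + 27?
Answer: 139614855/128 ≈ 1.0907e+6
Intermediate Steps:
W = 45/4 (W = -4 + (34 + 27)/4 = -4 + (1/4)*61 = -4 + 61/4 = 45/4 ≈ 11.250)
I(J, O) = O**2*(3 + J)**2 (I(J, O) = (O*(3 + J))**2 = O**2*(3 + J)**2)
u(l) = -3 - 3*l**3/2 + 145*l**2/2 (u(l) = -3 + ((l**2 + ((l*l)*(-3))*l) + l**2*(3 + 9)**2)/2 = -3 + ((l**2 + (l**2*(-3))*l) + l**2*12**2)/2 = -3 + ((l**2 + (-3*l**2)*l) + l**2*144)/2 = -3 + ((l**2 - 3*l**3) + 144*l**2)/2 = -3 + (-3*l**3 + 145*l**2)/2 = -3 + (-3*l**3/2 + 145*l**2/2) = -3 - 3*l**3/2 + 145*l**2/2)
u(W)*(-1*(-155)) = (-3 - 3*(45/4)**3/2 + 145*(45/4)**2/2)*(-1*(-155)) = (-3 - 3/2*91125/64 + (145/2)*(2025/16))*155 = (-3 - 273375/128 + 293625/32)*155 = (900741/128)*155 = 139614855/128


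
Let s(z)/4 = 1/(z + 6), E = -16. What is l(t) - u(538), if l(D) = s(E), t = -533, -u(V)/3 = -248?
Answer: -3722/5 ≈ -744.40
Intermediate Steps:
u(V) = 744 (u(V) = -3*(-248) = 744)
s(z) = 4/(6 + z) (s(z) = 4/(z + 6) = 4/(6 + z))
l(D) = -⅖ (l(D) = 4/(6 - 16) = 4/(-10) = 4*(-⅒) = -⅖)
l(t) - u(538) = -⅖ - 1*744 = -⅖ - 744 = -3722/5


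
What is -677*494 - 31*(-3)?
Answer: -334345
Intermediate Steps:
-677*494 - 31*(-3) = -334438 + 93 = -334345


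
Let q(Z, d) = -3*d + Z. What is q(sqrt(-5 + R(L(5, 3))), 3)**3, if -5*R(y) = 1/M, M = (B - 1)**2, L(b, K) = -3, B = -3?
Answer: -47493/80 + 19039*I*sqrt(2005)/1600 ≈ -593.66 + 532.82*I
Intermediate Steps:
M = 16 (M = (-3 - 1)**2 = (-4)**2 = 16)
R(y) = -1/80 (R(y) = -1/5/16 = -1/5*1/16 = -1/80)
q(Z, d) = Z - 3*d
q(sqrt(-5 + R(L(5, 3))), 3)**3 = (sqrt(-5 - 1/80) - 3*3)**3 = (sqrt(-401/80) - 9)**3 = (I*sqrt(2005)/20 - 9)**3 = (-9 + I*sqrt(2005)/20)**3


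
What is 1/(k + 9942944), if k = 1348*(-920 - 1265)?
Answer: 1/6997564 ≈ 1.4291e-7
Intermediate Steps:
k = -2945380 (k = 1348*(-2185) = -2945380)
1/(k + 9942944) = 1/(-2945380 + 9942944) = 1/6997564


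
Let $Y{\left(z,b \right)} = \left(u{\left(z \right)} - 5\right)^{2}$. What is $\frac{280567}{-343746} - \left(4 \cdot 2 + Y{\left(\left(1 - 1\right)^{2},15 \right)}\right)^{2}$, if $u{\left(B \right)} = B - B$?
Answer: $- \frac{374619961}{343746} \approx -1089.8$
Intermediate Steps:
$u{\left(B \right)} = 0$
$Y{\left(z,b \right)} = 25$ ($Y{\left(z,b \right)} = \left(0 - 5\right)^{2} = \left(-5\right)^{2} = 25$)
$\frac{280567}{-343746} - \left(4 \cdot 2 + Y{\left(\left(1 - 1\right)^{2},15 \right)}\right)^{2} = \frac{280567}{-343746} - \left(4 \cdot 2 + 25\right)^{2} = 280567 \left(- \frac{1}{343746}\right) - \left(8 + 25\right)^{2} = - \frac{280567}{343746} - 33^{2} = - \frac{280567}{343746} - 1089 = - \frac{374619961}{343746}$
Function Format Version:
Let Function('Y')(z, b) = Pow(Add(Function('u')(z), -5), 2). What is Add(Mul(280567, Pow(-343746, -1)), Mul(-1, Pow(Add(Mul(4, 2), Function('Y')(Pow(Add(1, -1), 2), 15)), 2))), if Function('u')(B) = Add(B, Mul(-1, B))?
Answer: Rational(-374619961, 343746) ≈ -1089.8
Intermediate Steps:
Function('u')(B) = 0
Function('Y')(z, b) = 25 (Function('Y')(z, b) = Pow(Add(0, -5), 2) = Pow(-5, 2) = 25)
Add(Mul(280567, Pow(-343746, -1)), Mul(-1, Pow(Add(Mul(4, 2), Function('Y')(Pow(Add(1, -1), 2), 15)), 2))) = Add(Mul(280567, Pow(-343746, -1)), Mul(-1, Pow(Add(Mul(4, 2), 25), 2))) = Add(Mul(280567, Rational(-1, 343746)), Mul(-1, Pow(Add(8, 25), 2))) = Add(Rational(-280567, 343746), Mul(-1, Pow(33, 2))) = Add(Rational(-280567, 343746), Mul(-1, 1089)) = Add(Rational(-280567, 343746), -1089) = Rational(-374619961, 343746)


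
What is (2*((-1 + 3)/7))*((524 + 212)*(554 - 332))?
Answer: 653568/7 ≈ 93367.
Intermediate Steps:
(2*((-1 + 3)/7))*((524 + 212)*(554 - 332)) = (2*(2*(⅐)))*(736*222) = (2*(2/7))*163392 = (4/7)*163392 = 653568/7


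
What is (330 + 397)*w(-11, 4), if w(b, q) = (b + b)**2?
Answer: 351868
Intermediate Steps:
w(b, q) = 4*b**2 (w(b, q) = (2*b)**2 = 4*b**2)
(330 + 397)*w(-11, 4) = (330 + 397)*(4*(-11)**2) = 727*(4*121) = 727*484 = 351868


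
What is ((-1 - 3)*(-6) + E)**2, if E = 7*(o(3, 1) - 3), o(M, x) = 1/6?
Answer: 625/36 ≈ 17.361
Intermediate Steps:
o(M, x) = 1/6
E = -119/6 (E = 7*(1/6 - 3) = 7*(-17/6) = -119/6 ≈ -19.833)
((-1 - 3)*(-6) + E)**2 = ((-1 - 3)*(-6) - 119/6)**2 = (-4*(-6) - 119/6)**2 = (24 - 119/6)**2 = (25/6)**2 = 625/36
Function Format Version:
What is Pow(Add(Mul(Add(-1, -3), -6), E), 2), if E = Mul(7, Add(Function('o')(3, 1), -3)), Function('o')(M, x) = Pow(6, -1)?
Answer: Rational(625, 36) ≈ 17.361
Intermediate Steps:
Function('o')(M, x) = Rational(1, 6)
E = Rational(-119, 6) (E = Mul(7, Add(Rational(1, 6), -3)) = Mul(7, Rational(-17, 6)) = Rational(-119, 6) ≈ -19.833)
Pow(Add(Mul(Add(-1, -3), -6), E), 2) = Pow(Add(Mul(Add(-1, -3), -6), Rational(-119, 6)), 2) = Pow(Add(Mul(-4, -6), Rational(-119, 6)), 2) = Pow(Add(24, Rational(-119, 6)), 2) = Pow(Rational(25, 6), 2) = Rational(625, 36)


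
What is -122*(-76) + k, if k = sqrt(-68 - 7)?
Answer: 9272 + 5*I*sqrt(3) ≈ 9272.0 + 8.6602*I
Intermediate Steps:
k = 5*I*sqrt(3) (k = sqrt(-75) = 5*I*sqrt(3) ≈ 8.6602*I)
-122*(-76) + k = -122*(-76) + 5*I*sqrt(3) = 9272 + 5*I*sqrt(3)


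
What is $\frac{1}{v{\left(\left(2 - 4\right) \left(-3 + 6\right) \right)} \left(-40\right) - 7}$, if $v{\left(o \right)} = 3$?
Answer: $- \frac{1}{127} \approx -0.007874$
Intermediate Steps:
$\frac{1}{v{\left(\left(2 - 4\right) \left(-3 + 6\right) \right)} \left(-40\right) - 7} = \frac{1}{3 \left(-40\right) - 7} = \frac{1}{-120 - 7} = \frac{1}{-127} = - \frac{1}{127}$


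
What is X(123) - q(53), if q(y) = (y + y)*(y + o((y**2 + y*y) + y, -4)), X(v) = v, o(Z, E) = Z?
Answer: -606621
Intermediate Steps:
q(y) = 2*y*(2*y + 2*y**2) (q(y) = (y + y)*(y + ((y**2 + y*y) + y)) = (2*y)*(y + ((y**2 + y**2) + y)) = (2*y)*(y + (2*y**2 + y)) = (2*y)*(y + (y + 2*y**2)) = (2*y)*(2*y + 2*y**2) = 2*y*(2*y + 2*y**2))
X(123) - q(53) = 123 - 4*53**2*(1 + 53) = 123 - 4*2809*54 = 123 - 1*606744 = 123 - 606744 = -606621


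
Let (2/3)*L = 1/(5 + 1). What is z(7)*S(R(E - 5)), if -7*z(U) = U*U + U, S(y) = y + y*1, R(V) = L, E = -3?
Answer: -4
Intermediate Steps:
L = 1/4 (L = 3/(2*(5 + 1)) = (3/2)/6 = (3/2)*(1/6) = 1/4 ≈ 0.25000)
R(V) = 1/4
S(y) = 2*y (S(y) = y + y = 2*y)
z(U) = -U/7 - U**2/7 (z(U) = -(U*U + U)/7 = -(U**2 + U)/7 = -(U + U**2)/7 = -U/7 - U**2/7)
z(7)*S(R(E - 5)) = (-1/7*7*(1 + 7))*(2*(1/4)) = -1/7*7*8*(1/2) = -8*1/2 = -4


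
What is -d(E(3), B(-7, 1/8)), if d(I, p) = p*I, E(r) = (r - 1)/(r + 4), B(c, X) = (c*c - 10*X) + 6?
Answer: -215/14 ≈ -15.357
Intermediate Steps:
B(c, X) = 6 + c² - 10*X (B(c, X) = (c² - 10*X) + 6 = 6 + c² - 10*X)
E(r) = (-1 + r)/(4 + r)
d(I, p) = I*p
-d(E(3), B(-7, 1/8)) = -(-1 + 3)/(4 + 3)*(6 + (-7)² - 10/8) = -2/7*(6 + 49 - 10/8) = -(⅐)*2*(6 + 49 - 10*⅛) = -2*(6 + 49 - 5/4)/7 = -2*215/(7*4) = -1*215/14 = -215/14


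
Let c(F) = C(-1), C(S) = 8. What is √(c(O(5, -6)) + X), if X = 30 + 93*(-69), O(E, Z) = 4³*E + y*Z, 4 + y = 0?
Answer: I*√6379 ≈ 79.869*I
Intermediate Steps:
y = -4 (y = -4 + 0 = -4)
O(E, Z) = -4*Z + 64*E (O(E, Z) = 4³*E - 4*Z = 64*E - 4*Z = -4*Z + 64*E)
c(F) = 8
X = -6387 (X = 30 - 6417 = -6387)
√(c(O(5, -6)) + X) = √(8 - 6387) = √(-6379) = I*√6379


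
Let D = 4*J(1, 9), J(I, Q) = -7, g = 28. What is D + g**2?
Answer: 756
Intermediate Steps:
D = -28 (D = 4*(-7) = -28)
D + g**2 = -28 + 28**2 = -28 + 784 = 756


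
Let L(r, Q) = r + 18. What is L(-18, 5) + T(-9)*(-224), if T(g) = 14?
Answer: -3136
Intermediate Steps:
L(r, Q) = 18 + r
L(-18, 5) + T(-9)*(-224) = (18 - 18) + 14*(-224) = 0 - 3136 = -3136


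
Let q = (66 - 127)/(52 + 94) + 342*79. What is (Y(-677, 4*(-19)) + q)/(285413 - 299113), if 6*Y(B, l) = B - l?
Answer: -2947457/1500150 ≈ -1.9648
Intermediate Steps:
Y(B, l) = -l/6 + B/6 (Y(B, l) = (B - l)/6 = -l/6 + B/6)
q = 3944567/146 (q = -61/146 + 27018 = 3944567/146 ≈ 27018.)
(Y(-677, 4*(-19)) + q)/(285413 - 299113) = ((-2*(-19)/3 + (⅙)*(-677)) + 3944567/146)/(285413 - 299113) = ((-⅙*(-76) - 677/6) + 3944567/146)/(-13700) = ((38/3 - 677/6) + 3944567/146)*(-1/13700) = (-601/6 + 3944567/146)*(-1/13700) = (5894914/219)*(-1/13700) = -2947457/1500150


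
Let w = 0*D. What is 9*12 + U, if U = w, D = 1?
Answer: 108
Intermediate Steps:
w = 0 (w = 0*1 = 0)
U = 0
9*12 + U = 9*12 + 0 = 108 + 0 = 108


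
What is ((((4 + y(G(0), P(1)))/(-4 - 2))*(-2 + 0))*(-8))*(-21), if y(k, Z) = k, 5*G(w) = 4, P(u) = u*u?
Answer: 1344/5 ≈ 268.80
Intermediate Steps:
P(u) = u²
G(w) = ⅘ (G(w) = (⅕)*4 = ⅘)
((((4 + y(G(0), P(1)))/(-4 - 2))*(-2 + 0))*(-8))*(-21) = ((((4 + ⅘)/(-4 - 2))*(-2 + 0))*(-8))*(-21) = ((((24/5)/(-6))*(-2))*(-8))*(-21) = ((((24/5)*(-⅙))*(-2))*(-8))*(-21) = (-⅘*(-2)*(-8))*(-21) = ((8/5)*(-8))*(-21) = -64/5*(-21) = 1344/5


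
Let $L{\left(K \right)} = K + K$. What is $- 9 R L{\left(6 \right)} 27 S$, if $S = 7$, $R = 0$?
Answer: $0$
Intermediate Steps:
$L{\left(K \right)} = 2 K$
$- 9 R L{\left(6 \right)} 27 S = \left(-9\right) 0 \cdot 2 \cdot 6 \cdot 27 \cdot 7 = 0 \cdot 12 \cdot 189 = 0 \cdot 189 = 0$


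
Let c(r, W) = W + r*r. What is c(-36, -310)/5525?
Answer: 58/325 ≈ 0.17846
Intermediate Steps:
c(r, W) = W + r**2
c(-36, -310)/5525 = (-310 + (-36)**2)/5525 = (-310 + 1296)*(1/5525) = 986*(1/5525) = 58/325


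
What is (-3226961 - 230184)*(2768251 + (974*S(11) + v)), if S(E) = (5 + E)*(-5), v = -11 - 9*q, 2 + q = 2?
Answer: -9300826336400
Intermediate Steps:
q = 0 (q = -2 + 2 = 0)
v = -11 (v = -11 - 9*0 = -11 + 0 = -11)
S(E) = -25 - 5*E
(-3226961 - 230184)*(2768251 + (974*S(11) + v)) = (-3226961 - 230184)*(2768251 + (974*(-25 - 5*11) - 11)) = -3457145*(2768251 + (974*(-25 - 55) - 11)) = -3457145*(2768251 + (974*(-80) - 11)) = -3457145*(2768251 + (-77920 - 11)) = -3457145*(2768251 - 77931) = -3457145*2690320 = -9300826336400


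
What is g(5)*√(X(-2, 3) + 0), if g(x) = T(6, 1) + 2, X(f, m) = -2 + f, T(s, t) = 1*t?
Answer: 6*I ≈ 6.0*I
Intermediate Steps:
T(s, t) = t
g(x) = 3 (g(x) = 1 + 2 = 3)
g(5)*√(X(-2, 3) + 0) = 3*√((-2 - 2) + 0) = 3*√(-4 + 0) = 3*√(-4) = 3*(2*I) = 6*I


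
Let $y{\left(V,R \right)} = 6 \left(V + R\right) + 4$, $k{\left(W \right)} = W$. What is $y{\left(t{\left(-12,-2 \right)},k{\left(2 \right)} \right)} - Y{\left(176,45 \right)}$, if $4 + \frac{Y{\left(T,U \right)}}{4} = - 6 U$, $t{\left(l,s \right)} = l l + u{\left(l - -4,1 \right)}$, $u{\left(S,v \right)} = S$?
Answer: $1928$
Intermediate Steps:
$t{\left(l,s \right)} = 4 + l + l^{2}$ ($t{\left(l,s \right)} = l l + \left(l - -4\right) = l^{2} + \left(l + 4\right) = l^{2} + \left(4 + l\right) = 4 + l + l^{2}$)
$Y{\left(T,U \right)} = -16 - 24 U$ ($Y{\left(T,U \right)} = -16 + 4 \left(- 6 U\right) = -16 - 24 U$)
$y{\left(V,R \right)} = 4 + 6 R + 6 V$ ($y{\left(V,R \right)} = 6 \left(R + V\right) + 4 = \left(6 R + 6 V\right) + 4 = 4 + 6 R + 6 V$)
$y{\left(t{\left(-12,-2 \right)},k{\left(2 \right)} \right)} - Y{\left(176,45 \right)} = \left(4 + 6 \cdot 2 + 6 \left(4 - 12 + \left(-12\right)^{2}\right)\right) - \left(-16 - 1080\right) = \left(4 + 12 + 6 \left(4 - 12 + 144\right)\right) - \left(-16 - 1080\right) = \left(4 + 12 + 6 \cdot 136\right) - -1096 = \left(4 + 12 + 816\right) + 1096 = 832 + 1096 = 1928$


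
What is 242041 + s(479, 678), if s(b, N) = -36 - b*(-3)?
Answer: 243442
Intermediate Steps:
s(b, N) = -36 + 3*b (s(b, N) = -36 - (-3)*b = -36 + 3*b)
242041 + s(479, 678) = 242041 + (-36 + 3*479) = 242041 + (-36 + 1437) = 242041 + 1401 = 243442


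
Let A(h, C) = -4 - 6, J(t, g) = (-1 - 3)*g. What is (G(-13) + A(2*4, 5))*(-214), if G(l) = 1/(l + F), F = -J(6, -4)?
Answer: 62274/29 ≈ 2147.4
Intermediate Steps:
J(t, g) = -4*g
A(h, C) = -10
F = -16 (F = -(-4)*(-4) = -1*16 = -16)
G(l) = 1/(-16 + l) (G(l) = 1/(l - 16) = 1/(-16 + l))
(G(-13) + A(2*4, 5))*(-214) = (1/(-16 - 13) - 10)*(-214) = (1/(-29) - 10)*(-214) = (-1/29 - 10)*(-214) = -291/29*(-214) = 62274/29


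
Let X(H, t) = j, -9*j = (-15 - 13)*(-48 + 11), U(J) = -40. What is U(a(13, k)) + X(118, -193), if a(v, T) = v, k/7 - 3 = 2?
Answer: -1396/9 ≈ -155.11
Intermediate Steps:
k = 35 (k = 21 + 7*2 = 21 + 14 = 35)
j = -1036/9 (j = -(-15 - 13)*(-48 + 11)/9 = -(-28)*(-37)/9 = -⅑*1036 = -1036/9 ≈ -115.11)
X(H, t) = -1036/9
U(a(13, k)) + X(118, -193) = -40 - 1036/9 = -1396/9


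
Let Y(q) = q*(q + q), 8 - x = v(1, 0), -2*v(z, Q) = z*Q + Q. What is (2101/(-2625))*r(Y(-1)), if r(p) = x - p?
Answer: -4202/875 ≈ -4.8023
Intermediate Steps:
v(z, Q) = -Q/2 - Q*z/2 (v(z, Q) = -(z*Q + Q)/2 = -(Q*z + Q)/2 = -(Q + Q*z)/2 = -Q/2 - Q*z/2)
x = 8 (x = 8 - (-1)*0*(1 + 1)/2 = 8 - (-1)*0*2/2 = 8 - 1*0 = 8 + 0 = 8)
Y(q) = 2*q² (Y(q) = q*(2*q) = 2*q²)
r(p) = 8 - p
(2101/(-2625))*r(Y(-1)) = (2101/(-2625))*(8 - 2*(-1)²) = (2101*(-1/2625))*(8 - 2) = -2101*(8 - 1*2)/2625 = -2101*(8 - 2)/2625 = -2101/2625*6 = -4202/875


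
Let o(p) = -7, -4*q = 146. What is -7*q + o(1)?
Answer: 497/2 ≈ 248.50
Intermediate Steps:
q = -73/2 (q = -1/4*146 = -73/2 ≈ -36.500)
-7*q + o(1) = -7*(-73/2) - 7 = 511/2 - 7 = 497/2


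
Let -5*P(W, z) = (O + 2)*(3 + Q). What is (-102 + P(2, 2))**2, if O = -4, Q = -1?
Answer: 256036/25 ≈ 10241.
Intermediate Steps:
P(W, z) = 4/5 (P(W, z) = -(-4 + 2)*(3 - 1)/5 = -(-2)*2/5 = -1/5*(-4) = 4/5)
(-102 + P(2, 2))**2 = (-102 + 4/5)**2 = (-506/5)**2 = 256036/25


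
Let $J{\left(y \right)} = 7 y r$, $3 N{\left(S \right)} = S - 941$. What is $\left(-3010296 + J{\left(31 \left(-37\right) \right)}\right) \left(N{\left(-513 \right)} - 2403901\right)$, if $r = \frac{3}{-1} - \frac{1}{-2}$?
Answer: $\frac{43137903141179}{6} \approx 7.1896 \cdot 10^{12}$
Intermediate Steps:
$r = - \frac{5}{2}$ ($r = 3 \left(-1\right) - - \frac{1}{2} = -3 + \frac{1}{2} = - \frac{5}{2} \approx -2.5$)
$N{\left(S \right)} = - \frac{941}{3} + \frac{S}{3}$ ($N{\left(S \right)} = \frac{S - 941}{3} = \frac{-941 + S}{3} = - \frac{941}{3} + \frac{S}{3}$)
$J{\left(y \right)} = - \frac{35 y}{2}$ ($J{\left(y \right)} = 7 y \left(- \frac{5}{2}\right) = - \frac{35 y}{2}$)
$\left(-3010296 + J{\left(31 \left(-37\right) \right)}\right) \left(N{\left(-513 \right)} - 2403901\right) = \left(-3010296 - \frac{35 \cdot 31 \left(-37\right)}{2}\right) \left(\left(- \frac{941}{3} + \frac{1}{3} \left(-513\right)\right) - 2403901\right) = \left(-3010296 - - \frac{40145}{2}\right) \left(\left(- \frac{941}{3} - 171\right) - 2403901\right) = \left(-3010296 + \frac{40145}{2}\right) \left(- \frac{1454}{3} - 2403901\right) = \left(- \frac{5980447}{2}\right) \left(- \frac{7213157}{3}\right) = \frac{43137903141179}{6}$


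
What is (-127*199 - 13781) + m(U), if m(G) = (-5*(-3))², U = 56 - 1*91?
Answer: -38829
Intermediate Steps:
U = -35 (U = 56 - 91 = -35)
m(G) = 225 (m(G) = 15² = 225)
(-127*199 - 13781) + m(U) = (-127*199 - 13781) + 225 = (-25273 - 13781) + 225 = -39054 + 225 = -38829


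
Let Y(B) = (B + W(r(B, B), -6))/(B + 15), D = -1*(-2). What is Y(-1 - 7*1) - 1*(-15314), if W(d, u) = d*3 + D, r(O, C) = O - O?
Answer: 107192/7 ≈ 15313.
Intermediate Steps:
r(O, C) = 0
D = 2
W(d, u) = 2 + 3*d (W(d, u) = d*3 + 2 = 3*d + 2 = 2 + 3*d)
Y(B) = (2 + B)/(15 + B) (Y(B) = (B + (2 + 3*0))/(B + 15) = (B + (2 + 0))/(15 + B) = (B + 2)/(15 + B) = (2 + B)/(15 + B))
Y(-1 - 7*1) - 1*(-15314) = (2 + (-1 - 7*1))/(15 + (-1 - 7*1)) - 1*(-15314) = (2 + (-1 - 7))/(15 + (-1 - 7)) + 15314 = (2 - 8)/(15 - 8) + 15314 = -6/7 + 15314 = 107192/7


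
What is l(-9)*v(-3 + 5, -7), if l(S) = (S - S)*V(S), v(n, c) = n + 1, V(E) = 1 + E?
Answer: 0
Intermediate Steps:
v(n, c) = 1 + n
l(S) = 0 (l(S) = (S - S)*(1 + S) = 0*(1 + S) = 0)
l(-9)*v(-3 + 5, -7) = 0*(1 + (-3 + 5)) = 0*(1 + 2) = 0*3 = 0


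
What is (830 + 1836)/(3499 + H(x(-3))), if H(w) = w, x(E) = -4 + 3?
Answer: 1333/1749 ≈ 0.76215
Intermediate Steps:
x(E) = -1
(830 + 1836)/(3499 + H(x(-3))) = (830 + 1836)/(3499 - 1) = 2666/3498 = 2666*(1/3498) = 1333/1749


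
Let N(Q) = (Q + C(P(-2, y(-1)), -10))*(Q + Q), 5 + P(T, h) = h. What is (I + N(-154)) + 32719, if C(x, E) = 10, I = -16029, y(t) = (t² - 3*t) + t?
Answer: 61042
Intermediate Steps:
y(t) = t² - 2*t
P(T, h) = -5 + h
N(Q) = 2*Q*(10 + Q) (N(Q) = (Q + 10)*(Q + Q) = (10 + Q)*(2*Q) = 2*Q*(10 + Q))
(I + N(-154)) + 32719 = (-16029 + 2*(-154)*(10 - 154)) + 32719 = (-16029 + 2*(-154)*(-144)) + 32719 = (-16029 + 44352) + 32719 = 28323 + 32719 = 61042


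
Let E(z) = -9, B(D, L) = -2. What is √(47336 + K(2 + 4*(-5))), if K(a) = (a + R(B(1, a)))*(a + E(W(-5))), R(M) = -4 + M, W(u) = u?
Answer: 4*√2999 ≈ 219.05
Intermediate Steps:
K(a) = (-9 + a)*(-6 + a) (K(a) = (a + (-4 - 2))*(a - 9) = (a - 6)*(-9 + a) = (-6 + a)*(-9 + a) = (-9 + a)*(-6 + a))
√(47336 + K(2 + 4*(-5))) = √(47336 + (54 + (2 + 4*(-5))² - 15*(2 + 4*(-5)))) = √(47336 + (54 + (2 - 20)² - 15*(2 - 20))) = √(47336 + (54 + (-18)² - 15*(-18))) = √(47336 + (54 + 324 + 270)) = √(47336 + 648) = √47984 = 4*√2999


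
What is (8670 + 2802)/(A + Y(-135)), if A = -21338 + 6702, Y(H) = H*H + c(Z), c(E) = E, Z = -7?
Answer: 1912/597 ≈ 3.2027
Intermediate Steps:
Y(H) = -7 + H² (Y(H) = H*H - 7 = H² - 7 = -7 + H²)
A = -14636
(8670 + 2802)/(A + Y(-135)) = (8670 + 2802)/(-14636 + (-7 + (-135)²)) = 11472/(-14636 + (-7 + 18225)) = 11472/(-14636 + 18218) = 11472/3582 = 11472*(1/3582) = 1912/597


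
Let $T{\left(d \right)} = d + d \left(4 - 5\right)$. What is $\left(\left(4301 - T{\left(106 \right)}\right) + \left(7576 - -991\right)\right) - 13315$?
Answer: $-447$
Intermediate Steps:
$T{\left(d \right)} = 0$ ($T{\left(d \right)} = d + d \left(-1\right) = d - d = 0$)
$\left(\left(4301 - T{\left(106 \right)}\right) + \left(7576 - -991\right)\right) - 13315 = \left(\left(4301 - 0\right) + \left(7576 - -991\right)\right) - 13315 = \left(\left(4301 + 0\right) + \left(7576 + 991\right)\right) - 13315 = \left(4301 + 8567\right) - 13315 = 12868 - 13315 = -447$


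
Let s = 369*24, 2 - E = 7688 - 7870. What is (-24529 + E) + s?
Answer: -15489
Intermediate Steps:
E = 184 (E = 2 - (7688 - 7870) = 2 - 1*(-182) = 2 + 182 = 184)
s = 8856
(-24529 + E) + s = (-24529 + 184) + 8856 = -24345 + 8856 = -15489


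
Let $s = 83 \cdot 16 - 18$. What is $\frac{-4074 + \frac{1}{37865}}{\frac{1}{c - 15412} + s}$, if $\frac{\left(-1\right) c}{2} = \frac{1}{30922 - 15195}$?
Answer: $- \frac{37390723931272734}{12023035405354045} \approx -3.1099$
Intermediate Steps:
$s = 1310$ ($s = 1328 - 18 = 1310$)
$c = - \frac{2}{15727}$ ($c = - \frac{2}{30922 - 15195} = - \frac{2}{15727} \approx -0.00012717$)
$\frac{-4074 + \frac{1}{37865}}{\frac{1}{c - 15412} + s} = \frac{-4074 + \frac{1}{37865}}{\frac{1}{- \frac{2}{15727} - 15412} + 1310} = \frac{-4074 + \frac{1}{37865}}{\frac{1}{- \frac{242384526}{15727}} + 1310} = - \frac{154262009}{37865 \left(- \frac{15727}{242384526} + 1310\right)} = - \frac{154262009}{37865 \cdot \frac{317523713333}{242384526}} = \left(- \frac{154262009}{37865}\right) \frac{242384526}{317523713333} = - \frac{37390723931272734}{12023035405354045}$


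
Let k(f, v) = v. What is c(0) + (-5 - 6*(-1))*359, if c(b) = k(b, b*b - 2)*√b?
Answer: 359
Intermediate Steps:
c(b) = √b*(-2 + b²) (c(b) = (b*b - 2)*√b = (b² - 2)*√b = (-2 + b²)*√b = √b*(-2 + b²))
c(0) + (-5 - 6*(-1))*359 = √0*(-2 + 0²) + (-5 - 6*(-1))*359 = 0*(-2 + 0) + (-5 + 6)*359 = 0*(-2) + 1*359 = 0 + 359 = 359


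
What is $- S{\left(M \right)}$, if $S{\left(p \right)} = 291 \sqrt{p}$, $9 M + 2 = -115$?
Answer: $- 291 i \sqrt{13} \approx - 1049.2 i$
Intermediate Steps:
$M = -13$ ($M = - \frac{2}{9} + \frac{1}{9} \left(-115\right) = - \frac{2}{9} - \frac{115}{9} = -13$)
$- S{\left(M \right)} = - 291 \sqrt{-13} = - 291 i \sqrt{13}$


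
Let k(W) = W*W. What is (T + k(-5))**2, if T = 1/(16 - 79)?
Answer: 2477476/3969 ≈ 624.21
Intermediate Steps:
k(W) = W**2
T = -1/63 (T = 1/(-63) = -1/63 ≈ -0.015873)
(T + k(-5))**2 = (-1/63 + (-5)**2)**2 = (-1/63 + 25)**2 = (1574/63)**2 = 2477476/3969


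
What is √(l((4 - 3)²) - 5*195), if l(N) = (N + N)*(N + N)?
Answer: I*√971 ≈ 31.161*I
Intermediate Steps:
l(N) = 4*N² (l(N) = (2*N)*(2*N) = 4*N²)
√(l((4 - 3)²) - 5*195) = √(4*((4 - 3)²)² - 5*195) = √(4*(1²)² - 975) = √(4*1² - 975) = √(4*1 - 975) = √(4 - 975) = √(-971) = I*√971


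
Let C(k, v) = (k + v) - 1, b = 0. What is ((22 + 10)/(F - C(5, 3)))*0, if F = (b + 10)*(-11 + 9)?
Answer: 0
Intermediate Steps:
C(k, v) = -1 + k + v
F = -20 (F = (0 + 10)*(-11 + 9) = 10*(-2) = -20)
((22 + 10)/(F - C(5, 3)))*0 = ((22 + 10)/(-20 - (-1 + 5 + 3)))*0 = (32/(-20 - 1*7))*0 = (32/(-20 - 7))*0 = (32/(-27))*0 = (32*(-1/27))*0 = -32/27*0 = 0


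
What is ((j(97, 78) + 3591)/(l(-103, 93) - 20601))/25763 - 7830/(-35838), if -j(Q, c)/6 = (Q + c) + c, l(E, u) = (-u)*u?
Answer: 109265947969/500117796750 ≈ 0.21848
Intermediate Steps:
l(E, u) = -u**2
j(Q, c) = -12*c - 6*Q (j(Q, c) = -6*((Q + c) + c) = -6*(Q + 2*c) = -12*c - 6*Q)
((j(97, 78) + 3591)/(l(-103, 93) - 20601))/25763 - 7830/(-35838) = (((-12*78 - 6*97) + 3591)/(-1*93**2 - 20601))/25763 - 7830/(-35838) = (((-936 - 582) + 3591)/(-1*8649 - 20601))*(1/25763) - 7830*(-1/35838) = ((-1518 + 3591)/(-8649 - 20601))*(1/25763) + 435/1991 = (2073/(-29250))*(1/25763) + 435/1991 = (2073*(-1/29250))*(1/25763) + 435/1991 = -691/9750*1/25763 + 435/1991 = -691/251189250 + 435/1991 = 109265947969/500117796750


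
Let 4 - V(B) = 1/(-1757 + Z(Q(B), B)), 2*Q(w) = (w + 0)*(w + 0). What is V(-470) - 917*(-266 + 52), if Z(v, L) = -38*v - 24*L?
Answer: 821778485635/4187577 ≈ 1.9624e+5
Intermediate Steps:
Q(w) = w²/2 (Q(w) = ((w + 0)*(w + 0))/2 = (w*w)/2 = w²/2)
V(B) = 4 - 1/(-1757 - 24*B - 19*B²) (V(B) = 4 - 1/(-1757 + (-19*B² - 24*B)) = 4 - 1/(-1757 + (-24*B - 19*B²)) = 4 - 1/(-1757 - 24*B - 19*B²))
V(-470) - 917*(-266 + 52) = (7029 + 76*(-470)² + 96*(-470))/(1757 + 19*(-470)² + 24*(-470)) - 917*(-266 + 52) = (7029 + 76*220900 - 45120)/(1757 + 19*220900 - 11280) - 917*(-214) = (7029 + 16788400 - 45120)/(1757 + 4197100 - 11280) + 196238 = 16750309/4187577 + 196238 = 821778485635/4187577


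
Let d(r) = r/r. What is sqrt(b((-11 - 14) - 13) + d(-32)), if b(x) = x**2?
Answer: 17*sqrt(5) ≈ 38.013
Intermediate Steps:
d(r) = 1
sqrt(b((-11 - 14) - 13) + d(-32)) = sqrt(((-11 - 14) - 13)**2 + 1) = sqrt((-25 - 13)**2 + 1) = sqrt((-38)**2 + 1) = sqrt(1444 + 1) = sqrt(1445) = 17*sqrt(5)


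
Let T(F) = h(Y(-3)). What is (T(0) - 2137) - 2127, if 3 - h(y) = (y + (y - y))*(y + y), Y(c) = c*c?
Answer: -4423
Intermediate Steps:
Y(c) = c²
h(y) = 3 - 2*y² (h(y) = 3 - (y + (y - y))*(y + y) = 3 - (y + 0)*2*y = 3 - y*2*y = 3 - 2*y²)
T(F) = -159 (T(F) = 3 - 2*((-3)²)² = 3 - 2*9² = 3 - 2*81 = 3 - 162 = -159)
(T(0) - 2137) - 2127 = (-159 - 2137) - 2127 = -2296 - 2127 = -4423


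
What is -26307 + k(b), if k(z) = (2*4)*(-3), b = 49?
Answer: -26331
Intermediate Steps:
k(z) = -24 (k(z) = 8*(-3) = -24)
-26307 + k(b) = -26307 - 24 = -26331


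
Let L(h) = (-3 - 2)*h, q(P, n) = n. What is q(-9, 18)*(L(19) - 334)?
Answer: -7722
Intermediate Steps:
L(h) = -5*h
q(-9, 18)*(L(19) - 334) = 18*(-5*19 - 334) = 18*(-95 - 334) = 18*(-429) = -7722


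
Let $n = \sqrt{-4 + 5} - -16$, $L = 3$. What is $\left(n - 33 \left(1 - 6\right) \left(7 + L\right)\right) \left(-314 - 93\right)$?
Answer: $-678469$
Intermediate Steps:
$n = 17$ ($n = \sqrt{1} + 16 = 1 + 16 = 17$)
$\left(n - 33 \left(1 - 6\right) \left(7 + L\right)\right) \left(-314 - 93\right) = \left(17 - 33 \left(1 - 6\right) \left(7 + 3\right)\right) \left(-314 - 93\right) = \left(17 - 33 \left(\left(-5\right) 10\right)\right) \left(-407\right) = \left(17 - -1650\right) \left(-407\right) = \left(17 + 1650\right) \left(-407\right) = 1667 \left(-407\right) = -678469$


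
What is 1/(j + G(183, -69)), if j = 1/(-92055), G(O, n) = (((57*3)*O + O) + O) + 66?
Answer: 92055/2920444874 ≈ 3.1521e-5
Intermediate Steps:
G(O, n) = 66 + 173*O (G(O, n) = ((171*O + O) + O) + 66 = (172*O + O) + 66 = 173*O + 66 = 66 + 173*O)
j = -1/92055 ≈ -1.0863e-5
1/(j + G(183, -69)) = 1/(-1/92055 + (66 + 173*183)) = 1/(-1/92055 + (66 + 31659)) = 1/(-1/92055 + 31725) = 1/(2920444874/92055) = 92055/2920444874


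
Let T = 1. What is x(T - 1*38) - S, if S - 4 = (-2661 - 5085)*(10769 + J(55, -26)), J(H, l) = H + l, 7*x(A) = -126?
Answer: 83641286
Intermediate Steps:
x(A) = -18 (x(A) = (1/7)*(-126) = -18)
S = -83641304 (S = 4 + (-2661 - 5085)*(10769 + (55 - 26)) = 4 - 7746*(10769 + 29) = 4 - 7746*10798 = 4 - 83641308 = -83641304)
x(T - 1*38) - S = -18 - 1*(-83641304) = -18 + 83641304 = 83641286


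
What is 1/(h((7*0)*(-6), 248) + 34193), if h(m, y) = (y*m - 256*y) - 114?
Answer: -1/29409 ≈ -3.4003e-5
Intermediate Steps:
h(m, y) = -114 - 256*y + m*y (h(m, y) = (m*y - 256*y) - 114 = (-256*y + m*y) - 114 = -114 - 256*y + m*y)
1/(h((7*0)*(-6), 248) + 34193) = 1/((-114 - 256*248 + ((7*0)*(-6))*248) + 34193) = 1/((-114 - 63488 + (0*(-6))*248) + 34193) = 1/((-114 - 63488 + 0*248) + 34193) = 1/((-114 - 63488 + 0) + 34193) = 1/(-63602 + 34193) = 1/(-29409) = -1/29409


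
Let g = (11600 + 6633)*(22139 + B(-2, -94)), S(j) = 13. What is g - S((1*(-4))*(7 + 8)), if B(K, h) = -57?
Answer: 402621093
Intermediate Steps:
g = 402621106 (g = (11600 + 6633)*(22139 - 57) = 18233*22082 = 402621106)
g - S((1*(-4))*(7 + 8)) = 402621106 - 1*13 = 402621106 - 13 = 402621093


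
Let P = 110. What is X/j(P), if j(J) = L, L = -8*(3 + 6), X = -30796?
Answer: 7699/18 ≈ 427.72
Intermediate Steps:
L = -72 (L = -8*9 = -72)
j(J) = -72
X/j(P) = -30796/(-72) = -30796*(-1/72) = 7699/18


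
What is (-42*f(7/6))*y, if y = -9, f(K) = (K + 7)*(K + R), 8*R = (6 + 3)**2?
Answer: 278859/8 ≈ 34857.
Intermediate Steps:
R = 81/8 (R = (6 + 3)**2/8 = (1/8)*9**2 = (1/8)*81 = 81/8 ≈ 10.125)
f(K) = (7 + K)*(81/8 + K) (f(K) = (K + 7)*(K + 81/8) = (7 + K)*(81/8 + K))
(-42*f(7/6))*y = -42*(567/8 + (7/6)**2 + 137*(7/6)/8)*(-9) = -42*(567/8 + (7*(1/6))**2 + 137*(7*(1/6))/8)*(-9) = -42*(567/8 + (7/6)**2 + (137/8)*(7/6))*(-9) = -42*(567/8 + 49/36 + 959/48)*(-9) = -42*13279/144*(-9) = -92953/24*(-9) = 278859/8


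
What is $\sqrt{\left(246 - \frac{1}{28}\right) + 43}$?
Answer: $\frac{3 \sqrt{6293}}{14} \approx 16.999$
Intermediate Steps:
$\sqrt{\left(246 - \frac{1}{28}\right) + 43} = \sqrt{\frac{6887}{28} + 43} = \sqrt{\frac{8091}{28}} = \frac{3 \sqrt{6293}}{14}$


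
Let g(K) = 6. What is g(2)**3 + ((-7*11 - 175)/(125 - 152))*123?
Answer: 1364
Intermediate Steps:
g(2)**3 + ((-7*11 - 175)/(125 - 152))*123 = 6**3 + ((-7*11 - 175)/(125 - 152))*123 = 216 + ((-77 - 175)/(-27))*123 = 216 - 252*(-1/27)*123 = 216 + (28/3)*123 = 216 + 1148 = 1364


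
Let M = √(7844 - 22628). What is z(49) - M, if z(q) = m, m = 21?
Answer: 21 - 8*I*√231 ≈ 21.0 - 121.59*I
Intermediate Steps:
z(q) = 21
M = 8*I*√231 (M = √(-14784) = 8*I*√231 ≈ 121.59*I)
z(49) - M = 21 - 8*I*√231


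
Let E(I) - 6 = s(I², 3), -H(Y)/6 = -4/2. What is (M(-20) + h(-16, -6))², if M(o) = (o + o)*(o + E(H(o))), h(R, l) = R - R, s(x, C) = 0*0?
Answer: 313600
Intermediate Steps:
H(Y) = 12 (H(Y) = -(-24)/2 = -6*(-2) = 12)
s(x, C) = 0
h(R, l) = 0
E(I) = 6 (E(I) = 6 + 0 = 6)
M(o) = 2*o*(6 + o) (M(o) = (o + o)*(o + 6) = (2*o)*(6 + o) = 2*o*(6 + o))
(M(-20) + h(-16, -6))² = (2*(-20)*(6 - 20) + 0)² = (2*(-20)*(-14) + 0)² = (560 + 0)² = 560² = 313600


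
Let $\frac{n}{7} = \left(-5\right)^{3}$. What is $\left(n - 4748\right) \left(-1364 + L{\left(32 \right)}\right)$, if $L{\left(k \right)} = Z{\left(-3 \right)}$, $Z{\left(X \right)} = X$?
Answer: $7686641$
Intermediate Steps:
$n = -875$ ($n = 7 \left(-5\right)^{3} = 7 \left(-125\right) = -875$)
$L{\left(k \right)} = -3$
$\left(n - 4748\right) \left(-1364 + L{\left(32 \right)}\right) = \left(-875 - 4748\right) \left(-1364 - 3\right) = \left(-5623\right) \left(-1367\right) = 7686641$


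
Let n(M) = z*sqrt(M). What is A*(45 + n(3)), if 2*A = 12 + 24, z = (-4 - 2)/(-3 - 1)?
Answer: 810 + 27*sqrt(3) ≈ 856.77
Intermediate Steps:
z = 3/2 (z = -6/(-4) = -6*(-1/4) = 3/2 ≈ 1.5000)
n(M) = 3*sqrt(M)/2
A = 18 (A = (12 + 24)/2 = (1/2)*36 = 18)
A*(45 + n(3)) = 18*(45 + 3*sqrt(3)/2) = 810 + 27*sqrt(3)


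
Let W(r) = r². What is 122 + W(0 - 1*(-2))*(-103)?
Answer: -290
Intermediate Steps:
122 + W(0 - 1*(-2))*(-103) = 122 + (0 - 1*(-2))²*(-103) = 122 + (0 + 2)²*(-103) = 122 + 2²*(-103) = 122 + 4*(-103) = 122 - 412 = -290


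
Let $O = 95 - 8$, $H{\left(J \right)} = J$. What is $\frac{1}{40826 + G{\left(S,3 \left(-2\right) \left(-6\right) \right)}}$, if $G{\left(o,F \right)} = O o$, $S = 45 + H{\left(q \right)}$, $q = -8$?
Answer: $\frac{1}{44045} \approx 2.2704 \cdot 10^{-5}$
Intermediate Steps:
$O = 87$
$S = 37$ ($S = 45 - 8 = 37$)
$G{\left(o,F \right)} = 87 o$
$\frac{1}{40826 + G{\left(S,3 \left(-2\right) \left(-6\right) \right)}} = \frac{1}{40826 + 87 \cdot 37} = \frac{1}{40826 + 3219} = \frac{1}{44045}$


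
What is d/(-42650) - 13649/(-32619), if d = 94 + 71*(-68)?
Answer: 368274098/695600175 ≈ 0.52943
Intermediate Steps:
d = -4734 (d = 94 - 4828 = -4734)
d/(-42650) - 13649/(-32619) = -4734/(-42650) - 13649/(-32619) = -4734*(-1/42650) - 13649*(-1/32619) = 2367/21325 + 13649/32619 = 368274098/695600175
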